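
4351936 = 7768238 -3416302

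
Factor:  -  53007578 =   -  2^1*13^1*79^1*131^1 * 197^1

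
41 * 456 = 18696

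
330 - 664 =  - 334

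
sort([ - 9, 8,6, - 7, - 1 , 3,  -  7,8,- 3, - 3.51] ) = [ -9, - 7,-7, - 3.51, - 3,-1,3, 6,8,8 ]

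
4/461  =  4/461 =0.01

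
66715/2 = 33357 + 1/2 = 33357.50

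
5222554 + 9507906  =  14730460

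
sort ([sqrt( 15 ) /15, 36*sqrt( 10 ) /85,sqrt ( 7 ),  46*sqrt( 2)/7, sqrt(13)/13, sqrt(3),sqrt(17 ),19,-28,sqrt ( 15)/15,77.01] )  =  [ - 28,sqrt( 15) /15,sqrt ( 15) /15 , sqrt(13)/13,36 * sqrt(10 )/85, sqrt ( 3), sqrt( 7 ), sqrt(17),46*sqrt ( 2)/7,19, 77.01] 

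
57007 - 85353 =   -  28346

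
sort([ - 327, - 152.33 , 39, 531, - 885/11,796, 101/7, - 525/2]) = [ - 327, - 525/2,- 152.33, - 885/11, 101/7,39, 531,796]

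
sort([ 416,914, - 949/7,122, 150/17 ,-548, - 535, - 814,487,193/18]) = [ - 814, - 548, - 535, - 949/7,150/17,193/18, 122,416 , 487, 914]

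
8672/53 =163  +  33/53 = 163.62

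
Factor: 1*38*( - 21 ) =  - 798 = - 2^1*3^1*7^1*19^1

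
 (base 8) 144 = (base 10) 100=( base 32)34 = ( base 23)48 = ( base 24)44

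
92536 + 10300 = 102836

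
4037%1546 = 945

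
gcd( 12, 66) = 6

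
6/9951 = 2/3317 = 0.00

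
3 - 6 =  - 3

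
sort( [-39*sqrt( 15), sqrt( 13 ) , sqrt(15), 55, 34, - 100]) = [ - 39 * sqrt ( 15), -100, sqrt( 13), sqrt( 15 ),34, 55] 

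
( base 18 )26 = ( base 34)18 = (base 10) 42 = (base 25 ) 1h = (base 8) 52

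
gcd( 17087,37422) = 7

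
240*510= 122400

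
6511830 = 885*7358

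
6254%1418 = 582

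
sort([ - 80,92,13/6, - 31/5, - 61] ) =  [ - 80, - 61,- 31/5,13/6, 92]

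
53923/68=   53923/68 = 792.99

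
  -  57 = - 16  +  -41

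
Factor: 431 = 431^1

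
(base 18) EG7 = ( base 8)11337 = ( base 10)4831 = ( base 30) 5b1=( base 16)12DF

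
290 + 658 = 948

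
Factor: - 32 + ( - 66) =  - 98 = - 2^1*7^2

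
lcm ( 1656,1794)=21528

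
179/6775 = 179/6775=0.03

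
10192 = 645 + 9547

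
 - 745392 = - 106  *7032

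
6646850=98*67825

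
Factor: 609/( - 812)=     -  2^( - 2)*3^1=- 3/4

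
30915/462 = 66 + 141/154 = 66.92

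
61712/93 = 61712/93 = 663.57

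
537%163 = 48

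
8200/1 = 8200 = 8200.00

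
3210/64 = 50+5/32 = 50.16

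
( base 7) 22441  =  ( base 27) 7mg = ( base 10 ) 5713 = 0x1651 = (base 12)3381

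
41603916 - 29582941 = 12020975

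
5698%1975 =1748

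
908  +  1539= 2447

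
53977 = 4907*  11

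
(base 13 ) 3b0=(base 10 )650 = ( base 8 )1212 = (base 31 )ku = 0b1010001010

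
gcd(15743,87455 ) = 1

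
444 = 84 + 360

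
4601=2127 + 2474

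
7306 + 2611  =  9917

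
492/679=492/679 = 0.72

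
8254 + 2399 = 10653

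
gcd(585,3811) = 1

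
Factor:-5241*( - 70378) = 2^1*3^1* 7^1*11^1*457^1 * 1747^1 = 368851098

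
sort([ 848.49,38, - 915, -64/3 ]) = [ - 915,-64/3, 38,848.49]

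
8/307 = 8/307  =  0.03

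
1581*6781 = 10720761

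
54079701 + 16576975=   70656676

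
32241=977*33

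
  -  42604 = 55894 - 98498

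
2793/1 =2793 = 2793.00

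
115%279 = 115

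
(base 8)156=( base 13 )86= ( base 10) 110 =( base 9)132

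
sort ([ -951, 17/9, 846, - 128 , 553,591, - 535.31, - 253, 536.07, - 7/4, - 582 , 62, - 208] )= [ - 951,-582, - 535.31, - 253, - 208, - 128, - 7/4, 17/9,62,536.07,553,  591, 846 ]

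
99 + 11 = 110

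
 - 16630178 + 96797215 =80167037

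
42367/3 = 42367/3=14122.33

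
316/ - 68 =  - 5 + 6/17 = - 4.65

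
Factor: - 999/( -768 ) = 2^(- 8)*3^2 * 37^1  =  333/256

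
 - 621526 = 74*( - 8399)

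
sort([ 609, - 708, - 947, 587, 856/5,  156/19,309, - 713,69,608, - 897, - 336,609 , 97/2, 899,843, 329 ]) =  [-947,-897,-713, - 708,  -  336, 156/19, 97/2, 69,856/5,309, 329,587,608, 609,609,  843,899]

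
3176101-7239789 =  - 4063688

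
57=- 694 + 751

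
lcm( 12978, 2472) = 51912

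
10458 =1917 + 8541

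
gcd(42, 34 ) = 2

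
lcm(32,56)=224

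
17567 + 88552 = 106119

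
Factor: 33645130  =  2^1*5^1*3364513^1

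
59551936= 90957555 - 31405619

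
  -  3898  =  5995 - 9893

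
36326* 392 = 14239792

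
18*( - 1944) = - 34992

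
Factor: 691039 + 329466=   5^1*204101^1= 1020505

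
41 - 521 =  - 480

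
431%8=7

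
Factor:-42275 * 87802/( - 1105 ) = 57105070/17 = 2^1 *5^1*11^1*17^( - 1)*19^1 *89^1*307^1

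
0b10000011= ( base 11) 10a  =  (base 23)5G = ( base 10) 131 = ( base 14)95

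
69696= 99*704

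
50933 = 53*961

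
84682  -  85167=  - 485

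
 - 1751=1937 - 3688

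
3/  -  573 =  - 1/191 =- 0.01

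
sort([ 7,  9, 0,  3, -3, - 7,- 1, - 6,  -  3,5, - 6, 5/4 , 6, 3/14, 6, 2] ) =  [ - 7, -6, - 6, - 3, - 3,- 1,0 , 3/14,5/4, 2, 3, 5, 6, 6,  7,9]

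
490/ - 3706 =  - 1 + 1608/1853 = -0.13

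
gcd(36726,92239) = 1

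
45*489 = 22005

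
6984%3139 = 706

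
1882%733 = 416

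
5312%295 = 2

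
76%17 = 8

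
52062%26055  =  26007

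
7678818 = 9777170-2098352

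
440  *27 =11880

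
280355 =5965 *47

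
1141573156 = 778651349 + 362921807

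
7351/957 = 7351/957 = 7.68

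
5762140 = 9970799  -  4208659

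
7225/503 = 7225/503 = 14.36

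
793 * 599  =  475007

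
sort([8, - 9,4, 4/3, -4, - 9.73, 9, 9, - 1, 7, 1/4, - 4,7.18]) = [  -  9.73,  -  9,-4, - 4,-1, 1/4 , 4/3, 4, 7, 7.18, 8, 9, 9]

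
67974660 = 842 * 80730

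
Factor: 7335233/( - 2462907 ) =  - 3^( - 1)*347^1*21139^1* 820969^( - 1 ) 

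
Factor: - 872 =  - 2^3*109^1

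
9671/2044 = 4 + 1495/2044 = 4.73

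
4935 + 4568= 9503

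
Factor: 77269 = 77269^1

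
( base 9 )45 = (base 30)1B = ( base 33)18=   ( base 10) 41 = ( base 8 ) 51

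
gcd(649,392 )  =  1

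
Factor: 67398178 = 2^1*41^1*59^1*13931^1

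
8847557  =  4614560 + 4232997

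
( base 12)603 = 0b1101100011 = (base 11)719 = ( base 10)867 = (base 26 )179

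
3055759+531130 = 3586889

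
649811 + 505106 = 1154917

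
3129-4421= - 1292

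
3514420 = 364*9655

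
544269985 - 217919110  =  326350875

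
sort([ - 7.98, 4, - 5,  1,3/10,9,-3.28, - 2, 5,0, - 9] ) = [ - 9, - 7.98, - 5, - 3.28,  -  2, 0,3/10, 1,4,  5 , 9] 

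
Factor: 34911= 3^4 *431^1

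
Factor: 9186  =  2^1*3^1*1531^1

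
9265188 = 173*53556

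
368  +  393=761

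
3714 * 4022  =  14937708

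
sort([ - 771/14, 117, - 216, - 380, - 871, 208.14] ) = [ - 871,  -  380,-216, - 771/14, 117, 208.14 ] 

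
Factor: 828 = 2^2*3^2*23^1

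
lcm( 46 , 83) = 3818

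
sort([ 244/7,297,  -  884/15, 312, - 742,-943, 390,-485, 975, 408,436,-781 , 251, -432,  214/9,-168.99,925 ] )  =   [ - 943, - 781 ,- 742, - 485,-432, - 168.99, - 884/15,214/9,244/7, 251  ,  297, 312, 390, 408, 436, 925,975]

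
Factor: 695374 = 2^1*59^1*71^1*83^1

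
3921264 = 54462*72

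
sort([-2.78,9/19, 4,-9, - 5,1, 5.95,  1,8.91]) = [-9, - 5,-2.78,9/19,1,1,4, 5.95,8.91 ] 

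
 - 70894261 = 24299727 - 95193988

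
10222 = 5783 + 4439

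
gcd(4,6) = 2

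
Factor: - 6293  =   - 7^1*29^1*31^1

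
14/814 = 7/407 = 0.02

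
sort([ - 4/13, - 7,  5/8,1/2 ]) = [ - 7, - 4/13,1/2, 5/8] 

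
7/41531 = 1/5933 = 0.00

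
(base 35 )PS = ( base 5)12103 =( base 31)t4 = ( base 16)387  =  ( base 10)903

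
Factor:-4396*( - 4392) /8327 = 2^5*3^2*7^1*11^(-1)*61^1*157^1 * 757^( -1)=19307232/8327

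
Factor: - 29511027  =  -3^3*7^1* 13^1*12011^1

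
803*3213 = 2580039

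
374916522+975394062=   1350310584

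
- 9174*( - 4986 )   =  45741564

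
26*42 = 1092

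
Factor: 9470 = 2^1*5^1*947^1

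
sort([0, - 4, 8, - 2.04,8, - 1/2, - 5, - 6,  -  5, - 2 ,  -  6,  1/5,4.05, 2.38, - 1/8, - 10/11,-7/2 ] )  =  [ - 6, - 6, - 5, - 5,- 4,  -  7/2, - 2.04, - 2,-10/11, - 1/2, - 1/8, 0, 1/5,2.38,4.05,8 , 8 ]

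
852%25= 2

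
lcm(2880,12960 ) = 25920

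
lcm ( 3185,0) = 0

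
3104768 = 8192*379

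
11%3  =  2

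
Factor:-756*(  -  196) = 2^4*3^3*7^3=148176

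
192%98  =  94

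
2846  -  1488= 1358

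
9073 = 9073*1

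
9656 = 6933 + 2723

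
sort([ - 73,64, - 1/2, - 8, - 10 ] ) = [ - 73,-10, - 8, - 1/2,64 ] 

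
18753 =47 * 399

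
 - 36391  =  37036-73427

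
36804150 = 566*65025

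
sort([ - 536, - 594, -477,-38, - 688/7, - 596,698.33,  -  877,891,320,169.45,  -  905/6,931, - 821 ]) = [ - 877, - 821, - 596,  -  594, - 536,  -  477 , - 905/6,- 688/7, - 38,169.45, 320,698.33, 891,931]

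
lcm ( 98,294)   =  294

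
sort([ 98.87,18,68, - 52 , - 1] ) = [ - 52, - 1,18, 68 , 98.87]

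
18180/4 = 4545 = 4545.00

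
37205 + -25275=11930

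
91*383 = 34853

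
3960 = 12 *330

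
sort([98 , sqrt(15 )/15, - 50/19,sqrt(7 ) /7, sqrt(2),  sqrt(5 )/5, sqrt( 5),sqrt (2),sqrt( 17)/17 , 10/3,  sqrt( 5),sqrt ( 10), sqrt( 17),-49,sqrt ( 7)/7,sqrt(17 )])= [ - 49, - 50/19 , sqrt( 17 ) /17 , sqrt( 15 )/15, sqrt(7)/7, sqrt(7) /7, sqrt( 5)/5, sqrt(2) , sqrt( 2) , sqrt( 5), sqrt( 5) , sqrt(10),  10/3,sqrt (17) , sqrt( 17),  98]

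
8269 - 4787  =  3482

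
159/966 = 53/322 =0.16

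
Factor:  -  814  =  -2^1*11^1*37^1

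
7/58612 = 7/58612 = 0.00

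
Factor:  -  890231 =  - 890231^1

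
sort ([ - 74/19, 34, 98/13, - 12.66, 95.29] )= [ - 12.66, - 74/19, 98/13,34,95.29 ]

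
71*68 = 4828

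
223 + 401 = 624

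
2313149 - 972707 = 1340442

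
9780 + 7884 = 17664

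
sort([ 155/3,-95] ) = [ - 95,155/3]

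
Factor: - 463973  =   - 463973^1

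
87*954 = 82998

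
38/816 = 19/408  =  0.05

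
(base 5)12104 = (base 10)904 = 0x388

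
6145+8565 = 14710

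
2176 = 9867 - 7691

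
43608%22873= 20735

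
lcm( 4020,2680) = 8040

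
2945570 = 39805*74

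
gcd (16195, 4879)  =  41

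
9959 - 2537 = 7422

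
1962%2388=1962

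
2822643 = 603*4681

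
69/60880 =69/60880  =  0.00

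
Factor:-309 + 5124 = 4815 = 3^2*5^1*107^1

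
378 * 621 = 234738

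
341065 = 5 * 68213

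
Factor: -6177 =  - 3^1*29^1*71^1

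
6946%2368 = 2210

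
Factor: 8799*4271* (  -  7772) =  - 292075871388 =- 2^2*3^1*7^1*29^1*67^1*419^1*4271^1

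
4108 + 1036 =5144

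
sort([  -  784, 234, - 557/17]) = [-784, - 557/17, 234] 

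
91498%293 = 82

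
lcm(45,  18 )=90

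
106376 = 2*53188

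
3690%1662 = 366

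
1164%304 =252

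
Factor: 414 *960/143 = 397440/143 = 2^7*3^3*5^1*11^(-1 )*13^(-1)*23^1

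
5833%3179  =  2654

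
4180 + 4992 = 9172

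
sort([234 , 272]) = [234, 272]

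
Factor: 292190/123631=2^1 *5^1*61^1* 479^1*123631^ ( - 1)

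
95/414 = 95/414 =0.23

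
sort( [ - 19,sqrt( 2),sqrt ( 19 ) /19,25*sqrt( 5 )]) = [ - 19, sqrt( 19 ) /19, sqrt( 2), 25*sqrt(5 )]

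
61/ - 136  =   - 1+75/136 = -0.45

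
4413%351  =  201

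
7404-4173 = 3231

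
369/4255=369/4255 =0.09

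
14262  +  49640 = 63902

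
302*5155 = 1556810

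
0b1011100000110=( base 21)D7E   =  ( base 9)8068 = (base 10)5894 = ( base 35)4SE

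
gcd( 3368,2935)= 1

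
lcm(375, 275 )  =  4125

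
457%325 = 132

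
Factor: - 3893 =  - 17^1*229^1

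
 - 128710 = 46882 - 175592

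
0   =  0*5750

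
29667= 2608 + 27059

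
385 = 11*35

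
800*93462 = 74769600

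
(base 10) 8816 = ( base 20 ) 120G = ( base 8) 21160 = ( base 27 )C2E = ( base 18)193e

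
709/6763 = 709/6763 = 0.10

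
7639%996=667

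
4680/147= 1560/49 = 31.84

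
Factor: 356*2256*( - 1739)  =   - 1396653504 =- 2^6* 3^1*37^1 * 47^2*89^1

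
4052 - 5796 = -1744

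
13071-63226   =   - 50155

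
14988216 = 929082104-914093888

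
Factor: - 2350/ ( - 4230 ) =3^( - 2 )*5^1 = 5/9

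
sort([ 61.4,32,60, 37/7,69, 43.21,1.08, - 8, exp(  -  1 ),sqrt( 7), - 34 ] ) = [ - 34,-8, exp (- 1), 1.08, sqrt(7 ),37/7, 32, 43.21,60,61.4,69] 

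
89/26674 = 89/26674 = 0.00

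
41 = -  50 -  - 91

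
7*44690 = 312830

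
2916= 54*54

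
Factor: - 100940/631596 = -3^( - 1) * 5^1*7^1*73^(- 1) = -35/219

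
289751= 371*781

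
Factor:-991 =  - 991^1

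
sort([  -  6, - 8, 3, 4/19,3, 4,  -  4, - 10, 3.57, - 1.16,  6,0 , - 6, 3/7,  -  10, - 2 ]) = [  -  10 ,  -  10, - 8,  -  6,  -  6, - 4, - 2,- 1.16, 0, 4/19, 3/7, 3,  3,3.57, 4, 6] 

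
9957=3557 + 6400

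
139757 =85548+54209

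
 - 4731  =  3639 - 8370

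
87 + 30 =117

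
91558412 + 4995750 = 96554162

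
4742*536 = 2541712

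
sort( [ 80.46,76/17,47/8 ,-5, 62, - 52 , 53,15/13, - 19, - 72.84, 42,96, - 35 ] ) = [ - 72.84, - 52, - 35, - 19, - 5,  15/13, 76/17, 47/8,42 , 53, 62, 80.46, 96]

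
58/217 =58/217 = 0.27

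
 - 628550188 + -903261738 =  - 1531811926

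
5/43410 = 1/8682 =0.00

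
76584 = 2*38292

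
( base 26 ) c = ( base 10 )12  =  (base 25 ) C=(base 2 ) 1100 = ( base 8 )14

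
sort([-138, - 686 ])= [ - 686, - 138]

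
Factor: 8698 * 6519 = 2^1*3^1  *41^1*53^1 * 4349^1 = 56702262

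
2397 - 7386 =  - 4989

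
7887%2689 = 2509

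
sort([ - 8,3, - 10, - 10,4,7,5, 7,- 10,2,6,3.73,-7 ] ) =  [-10, - 10, - 10,-8,  -  7,2  ,  3,3.73, 4,5,6, 7, 7 ]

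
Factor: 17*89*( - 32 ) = - 2^5*17^1*89^1 = -48416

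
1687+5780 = 7467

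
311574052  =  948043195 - 636469143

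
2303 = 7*329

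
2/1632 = 1/816 =0.00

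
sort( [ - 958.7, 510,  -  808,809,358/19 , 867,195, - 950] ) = [ - 958.7, - 950, - 808,358/19, 195, 510,809, 867]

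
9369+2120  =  11489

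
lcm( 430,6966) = 34830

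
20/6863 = 20/6863=0.00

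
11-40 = -29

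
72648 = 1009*72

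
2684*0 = 0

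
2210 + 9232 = 11442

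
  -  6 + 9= 3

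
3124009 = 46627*67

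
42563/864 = 49 + 227/864 = 49.26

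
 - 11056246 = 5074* (-2179) 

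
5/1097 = 5/1097 = 0.00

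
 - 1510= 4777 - 6287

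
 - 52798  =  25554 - 78352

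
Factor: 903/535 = 3^1*5^( - 1 )*7^1*43^1*107^ ( - 1)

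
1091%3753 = 1091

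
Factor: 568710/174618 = 355/109=5^1 * 71^1 * 109^(-1) 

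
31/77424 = 31/77424 = 0.00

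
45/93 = 15/31 =0.48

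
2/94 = 1/47 = 0.02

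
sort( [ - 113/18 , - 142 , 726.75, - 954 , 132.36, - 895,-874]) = [ - 954 , - 895 , - 874 , - 142 , - 113/18, 132.36, 726.75]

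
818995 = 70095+748900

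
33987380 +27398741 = 61386121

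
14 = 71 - 57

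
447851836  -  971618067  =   - 523766231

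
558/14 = 39 +6/7=39.86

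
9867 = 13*759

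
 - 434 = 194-628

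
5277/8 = 5277/8 = 659.62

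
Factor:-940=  - 2^2*5^1 * 47^1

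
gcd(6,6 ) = 6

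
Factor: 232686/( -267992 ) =-837/964 = - 2^(-2)*3^3*31^1*241^ (  -  1)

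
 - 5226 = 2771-7997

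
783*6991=5473953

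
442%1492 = 442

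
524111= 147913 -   -  376198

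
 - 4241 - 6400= -10641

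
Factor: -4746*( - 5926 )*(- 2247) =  - 63196416612 = -2^2*3^2*7^2*107^1*113^1*2963^1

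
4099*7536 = 30890064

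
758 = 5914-5156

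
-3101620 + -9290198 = -12391818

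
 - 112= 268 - 380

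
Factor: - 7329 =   -  3^1*7^1*349^1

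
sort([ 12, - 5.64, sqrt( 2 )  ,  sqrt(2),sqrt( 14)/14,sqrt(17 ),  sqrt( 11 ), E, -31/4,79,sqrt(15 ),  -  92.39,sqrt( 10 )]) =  [ - 92.39 , - 31/4,-5.64,sqrt(14)/14,sqrt( 2 ), sqrt( 2), E , sqrt( 10 ), sqrt (11 ),sqrt( 15 ),sqrt (17) , 12, 79 ] 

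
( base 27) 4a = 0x76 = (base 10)118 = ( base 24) 4m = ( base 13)91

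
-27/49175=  - 1 +49148/49175 = - 0.00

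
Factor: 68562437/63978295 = 5^( - 1 )*23^( - 1 ) * 73^( - 1 )*1063^1*7621^( - 1 )*64499^1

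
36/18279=4/2031 = 0.00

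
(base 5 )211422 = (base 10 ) 7112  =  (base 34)656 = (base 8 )15710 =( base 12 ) 4148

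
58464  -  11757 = 46707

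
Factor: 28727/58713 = 3^ ( - 1)*23^1*1249^1 * 19571^( - 1 )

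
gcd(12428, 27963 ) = 3107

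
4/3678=2/1839 = 0.00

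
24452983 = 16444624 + 8008359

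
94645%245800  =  94645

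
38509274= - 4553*(-8458)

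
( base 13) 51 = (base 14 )4a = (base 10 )66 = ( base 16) 42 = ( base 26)2E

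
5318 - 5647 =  - 329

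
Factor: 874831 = 874831^1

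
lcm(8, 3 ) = 24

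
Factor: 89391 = 3^1 * 83^1 * 359^1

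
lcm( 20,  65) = 260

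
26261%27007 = 26261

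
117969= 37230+80739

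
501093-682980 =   -  181887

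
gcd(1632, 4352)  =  544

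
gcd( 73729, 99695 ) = 1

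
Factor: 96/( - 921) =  - 2^5*307^ ( - 1 ) = - 32/307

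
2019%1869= 150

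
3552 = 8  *444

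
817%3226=817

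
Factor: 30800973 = 3^1*7^1*1466713^1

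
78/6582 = 13/1097 = 0.01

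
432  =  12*36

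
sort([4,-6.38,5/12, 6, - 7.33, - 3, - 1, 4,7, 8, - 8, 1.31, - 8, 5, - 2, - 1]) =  [ - 8 ,-8,  -  7.33, -6.38, - 3, - 2, - 1, -1 , 5/12, 1.31,4,4,5,6,7, 8]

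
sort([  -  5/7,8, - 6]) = [ - 6, - 5/7 , 8]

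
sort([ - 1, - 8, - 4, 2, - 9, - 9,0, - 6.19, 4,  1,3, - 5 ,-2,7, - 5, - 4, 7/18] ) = [ - 9, - 9, - 8, - 6.19, - 5, - 5, - 4, - 4, - 2,  -  1, 0,7/18,1, 2, 3, 4, 7]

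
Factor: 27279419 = 2657^1*10267^1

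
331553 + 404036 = 735589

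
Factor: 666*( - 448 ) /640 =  - 2331/5  =  - 3^2*5^( - 1) * 7^1*37^1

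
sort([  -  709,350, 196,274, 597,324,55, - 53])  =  [ - 709,-53,55, 196,274, 324,350,597]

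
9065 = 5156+3909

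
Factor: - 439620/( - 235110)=862/461 =2^1*431^1*461^( - 1) 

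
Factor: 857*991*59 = 59^1*857^1*991^1=50107933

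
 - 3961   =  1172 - 5133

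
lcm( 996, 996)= 996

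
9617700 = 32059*300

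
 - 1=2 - 3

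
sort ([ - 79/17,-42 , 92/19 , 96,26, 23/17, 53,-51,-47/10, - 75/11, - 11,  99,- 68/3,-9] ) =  [ - 51, - 42 ,-68/3, - 11, - 9,-75/11,-47/10, - 79/17,23/17,  92/19, 26,53, 96, 99]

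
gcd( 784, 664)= 8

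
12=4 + 8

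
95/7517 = 95/7517 = 0.01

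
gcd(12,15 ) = 3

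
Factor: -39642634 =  - 2^1*151^1*131267^1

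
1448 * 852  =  1233696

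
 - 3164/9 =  - 3164/9=- 351.56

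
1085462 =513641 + 571821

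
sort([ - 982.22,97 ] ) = [ - 982.22, 97 ] 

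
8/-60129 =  - 8/60129 = - 0.00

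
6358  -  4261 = 2097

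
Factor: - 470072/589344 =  - 67/84 = - 2^ (  -  2 )*3^( - 1)*7^( - 1 )*67^1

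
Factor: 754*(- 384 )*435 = -2^8 * 3^2*5^1*13^1*29^2= -125948160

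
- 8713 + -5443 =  - 14156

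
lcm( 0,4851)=0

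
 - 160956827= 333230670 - 494187497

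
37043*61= 2259623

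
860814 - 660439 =200375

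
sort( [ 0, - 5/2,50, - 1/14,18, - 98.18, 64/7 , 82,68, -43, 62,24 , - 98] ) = [ - 98.18, - 98, - 43, - 5/2, - 1/14,0, 64/7,18,24,  50,62, 68,82 ] 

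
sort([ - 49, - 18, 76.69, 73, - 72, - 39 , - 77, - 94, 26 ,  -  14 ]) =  [ - 94,- 77, - 72,  -  49, - 39, -18 ,-14 , 26, 73 , 76.69]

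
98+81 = 179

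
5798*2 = 11596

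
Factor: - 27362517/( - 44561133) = 3^( - 1 )*7^1*13^1*73^1*577^( - 1 )*1373^1*8581^( - 1 )  =  9120839/14853711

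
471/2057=471/2057 = 0.23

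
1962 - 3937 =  - 1975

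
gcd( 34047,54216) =27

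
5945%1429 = 229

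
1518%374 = 22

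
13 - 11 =2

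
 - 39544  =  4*( - 9886 )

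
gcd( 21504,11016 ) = 24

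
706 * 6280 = 4433680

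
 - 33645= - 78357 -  - 44712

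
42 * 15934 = 669228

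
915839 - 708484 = 207355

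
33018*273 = 9013914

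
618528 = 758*816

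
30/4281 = 10/1427 = 0.01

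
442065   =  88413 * 5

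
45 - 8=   37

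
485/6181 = 485/6181 = 0.08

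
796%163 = 144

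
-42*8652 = -363384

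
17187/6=2864 + 1/2 =2864.50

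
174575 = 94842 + 79733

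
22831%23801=22831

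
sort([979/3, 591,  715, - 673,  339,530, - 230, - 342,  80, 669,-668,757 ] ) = [ - 673, - 668, - 342,- 230,80, 979/3,339 , 530, 591,669,715,757]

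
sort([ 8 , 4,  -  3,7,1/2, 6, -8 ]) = [ - 8 , - 3, 1/2 , 4, 6, 7, 8]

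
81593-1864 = 79729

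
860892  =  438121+422771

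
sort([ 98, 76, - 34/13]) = [ - 34/13, 76 , 98 ] 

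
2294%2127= 167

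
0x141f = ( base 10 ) 5151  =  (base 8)12037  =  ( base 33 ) 4o3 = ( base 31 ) 5B5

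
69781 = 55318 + 14463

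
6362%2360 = 1642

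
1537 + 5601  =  7138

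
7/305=7/305 = 0.02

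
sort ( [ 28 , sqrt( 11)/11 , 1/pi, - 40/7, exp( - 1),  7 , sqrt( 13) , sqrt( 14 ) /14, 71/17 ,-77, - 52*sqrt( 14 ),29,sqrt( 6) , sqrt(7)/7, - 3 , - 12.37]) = [ - 52 *sqrt ( 14), - 77,  -  12.37,-40/7, - 3,  sqrt( 14)/14,  sqrt ( 11)/11,  1/pi,exp( - 1 ) , sqrt( 7)/7,sqrt( 6), sqrt( 13 ) , 71/17,  7,28, 29]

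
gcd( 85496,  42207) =1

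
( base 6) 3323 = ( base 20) 1ib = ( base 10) 771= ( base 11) 641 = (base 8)1403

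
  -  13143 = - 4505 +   -  8638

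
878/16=54 + 7/8= 54.88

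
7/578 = 7/578 = 0.01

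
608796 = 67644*9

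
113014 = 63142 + 49872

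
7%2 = 1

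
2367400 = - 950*( - 2492) 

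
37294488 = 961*38808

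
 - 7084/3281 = -7084/3281 = -2.16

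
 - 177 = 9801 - 9978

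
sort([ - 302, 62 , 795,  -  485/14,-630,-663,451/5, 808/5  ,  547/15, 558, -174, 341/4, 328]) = [ - 663, - 630, - 302,-174, - 485/14,547/15,62,341/4, 451/5, 808/5,328,558,795] 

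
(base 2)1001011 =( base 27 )2L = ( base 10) 75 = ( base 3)2210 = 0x4b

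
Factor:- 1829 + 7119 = 2^1*5^1*23^2= 5290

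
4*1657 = 6628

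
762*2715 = 2068830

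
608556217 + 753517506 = 1362073723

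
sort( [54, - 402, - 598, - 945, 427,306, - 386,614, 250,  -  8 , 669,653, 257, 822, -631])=[-945, - 631,  -  598,  -  402,-386, - 8, 54, 250,257,306, 427, 614, 653,669, 822 ]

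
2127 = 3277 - 1150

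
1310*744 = 974640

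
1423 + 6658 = 8081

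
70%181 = 70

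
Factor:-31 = -31^1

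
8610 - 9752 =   -  1142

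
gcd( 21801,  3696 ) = 3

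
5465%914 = 895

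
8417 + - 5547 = 2870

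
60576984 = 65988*918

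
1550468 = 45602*34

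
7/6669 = 7/6669 = 0.00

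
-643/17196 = -1 + 16553/17196 =- 0.04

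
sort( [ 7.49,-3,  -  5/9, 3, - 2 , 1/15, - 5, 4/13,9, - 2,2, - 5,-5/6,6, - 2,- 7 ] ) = [-7,  -  5,  -  5, - 3, - 2,-2, - 2, - 5/6, - 5/9,1/15, 4/13,2,3,6,7.49, 9]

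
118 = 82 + 36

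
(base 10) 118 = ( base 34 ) 3g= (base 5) 433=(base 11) a8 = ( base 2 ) 1110110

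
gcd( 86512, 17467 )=1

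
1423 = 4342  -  2919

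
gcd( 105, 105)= 105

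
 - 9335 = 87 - 9422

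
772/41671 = 772/41671 = 0.02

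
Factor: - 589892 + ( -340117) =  - 3^1 * 151^1*2053^1 = -  930009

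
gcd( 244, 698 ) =2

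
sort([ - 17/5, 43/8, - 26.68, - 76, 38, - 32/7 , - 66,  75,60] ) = [-76 , - 66,-26.68,-32/7, - 17/5,43/8, 38,60,75]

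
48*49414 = 2371872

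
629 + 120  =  749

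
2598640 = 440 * 5906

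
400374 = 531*754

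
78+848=926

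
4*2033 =8132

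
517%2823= 517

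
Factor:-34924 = -2^2*8731^1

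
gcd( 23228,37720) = 4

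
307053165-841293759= - 534240594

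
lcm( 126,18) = 126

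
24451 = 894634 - 870183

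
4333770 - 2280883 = 2052887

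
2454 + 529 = 2983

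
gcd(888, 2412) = 12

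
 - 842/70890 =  - 421/35445 = - 0.01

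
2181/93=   727/31=23.45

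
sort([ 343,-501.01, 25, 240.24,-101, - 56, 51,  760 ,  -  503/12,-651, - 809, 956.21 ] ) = [ - 809, - 651, - 501.01,-101, - 56  , - 503/12, 25, 51,  240.24, 343, 760, 956.21 ] 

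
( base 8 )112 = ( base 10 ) 74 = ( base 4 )1022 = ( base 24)32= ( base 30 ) 2E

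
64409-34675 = 29734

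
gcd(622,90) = 2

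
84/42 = 2 = 2.00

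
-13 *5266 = - 68458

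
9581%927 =311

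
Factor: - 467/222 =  - 2^( - 1 )*3^( - 1) * 37^( -1 )*467^1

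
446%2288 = 446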